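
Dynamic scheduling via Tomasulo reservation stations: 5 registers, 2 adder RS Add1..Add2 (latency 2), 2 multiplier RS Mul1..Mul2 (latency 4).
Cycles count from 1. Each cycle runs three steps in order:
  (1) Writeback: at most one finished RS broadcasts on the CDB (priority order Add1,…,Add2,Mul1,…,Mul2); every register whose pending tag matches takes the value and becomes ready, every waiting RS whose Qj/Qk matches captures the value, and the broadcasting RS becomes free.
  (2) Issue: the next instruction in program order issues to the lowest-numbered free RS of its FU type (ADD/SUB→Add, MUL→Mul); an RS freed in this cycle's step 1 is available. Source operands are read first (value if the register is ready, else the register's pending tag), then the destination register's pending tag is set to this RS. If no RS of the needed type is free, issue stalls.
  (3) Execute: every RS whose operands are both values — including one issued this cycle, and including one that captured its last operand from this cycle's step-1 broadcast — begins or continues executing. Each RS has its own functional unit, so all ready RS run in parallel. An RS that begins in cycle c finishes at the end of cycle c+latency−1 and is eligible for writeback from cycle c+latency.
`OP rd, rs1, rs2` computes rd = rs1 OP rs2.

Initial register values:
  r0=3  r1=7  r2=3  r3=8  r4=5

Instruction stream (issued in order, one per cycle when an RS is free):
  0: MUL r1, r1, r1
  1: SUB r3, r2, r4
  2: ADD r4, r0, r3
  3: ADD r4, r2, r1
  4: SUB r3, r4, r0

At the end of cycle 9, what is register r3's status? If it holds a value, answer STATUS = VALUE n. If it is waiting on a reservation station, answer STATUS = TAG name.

STATUS = VALUE 49

  c1: issue MUL r1<-Mul1  regs: r0:3,r1:Mul1,r2:3,r3:8,r4:5
  c2: issue SUB r3<-Add1  regs: r0:3,r1:Mul1,r2:3,r3:Add1,r4:5
  c3: issue ADD r4<-Add2  regs: r0:3,r1:Mul1,r2:3,r3:Add1,r4:Add2
  c4: CDB Add1=-2; issue ADD r4<-Add1  regs: r0:3,r1:Mul1,r2:3,r3:-2,r4:Add1
  c5: CDB Mul1=49; stall  regs: r0:3,r1:49,r2:3,r3:-2,r4:Add1
  c6: CDB Add2=1; issue SUB r3<-Add2  regs: r0:3,r1:49,r2:3,r3:Add2,r4:Add1
  c7: CDB Add1=52  regs: r0:3,r1:49,r2:3,r3:Add2,r4:52
  c8: -  regs: r0:3,r1:49,r2:3,r3:Add2,r4:52
  c9: CDB Add2=49  regs: r0:3,r1:49,r2:3,r3:49,r4:52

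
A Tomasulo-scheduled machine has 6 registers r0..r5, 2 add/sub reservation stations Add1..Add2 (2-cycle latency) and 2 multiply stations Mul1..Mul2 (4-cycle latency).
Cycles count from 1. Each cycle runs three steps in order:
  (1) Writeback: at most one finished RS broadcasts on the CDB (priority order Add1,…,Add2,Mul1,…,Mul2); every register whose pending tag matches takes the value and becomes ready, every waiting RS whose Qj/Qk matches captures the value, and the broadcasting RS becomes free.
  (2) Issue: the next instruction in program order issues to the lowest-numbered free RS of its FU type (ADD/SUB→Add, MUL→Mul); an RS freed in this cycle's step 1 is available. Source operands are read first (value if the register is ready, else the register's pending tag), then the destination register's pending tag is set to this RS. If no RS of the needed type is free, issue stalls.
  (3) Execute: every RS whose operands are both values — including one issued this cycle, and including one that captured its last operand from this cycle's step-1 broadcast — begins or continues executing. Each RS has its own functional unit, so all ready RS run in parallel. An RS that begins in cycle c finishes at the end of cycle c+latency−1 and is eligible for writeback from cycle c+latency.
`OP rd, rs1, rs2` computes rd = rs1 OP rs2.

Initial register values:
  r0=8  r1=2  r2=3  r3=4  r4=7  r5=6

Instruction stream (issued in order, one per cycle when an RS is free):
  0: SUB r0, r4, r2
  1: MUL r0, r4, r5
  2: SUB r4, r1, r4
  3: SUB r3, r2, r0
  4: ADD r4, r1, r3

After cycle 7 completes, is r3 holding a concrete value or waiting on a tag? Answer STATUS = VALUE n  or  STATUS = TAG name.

STATUS = TAG Add2

  c1: issue SUB r0<-Add1  regs: r0:Add1,r1:2,r2:3,r3:4,r4:7,r5:6
  c2: issue MUL r0<-Mul1  regs: r0:Mul1,r1:2,r2:3,r3:4,r4:7,r5:6
  c3: CDB Add1=4; issue SUB r4<-Add1  regs: r0:Mul1,r1:2,r2:3,r3:4,r4:Add1,r5:6
  c4: issue SUB r3<-Add2  regs: r0:Mul1,r1:2,r2:3,r3:Add2,r4:Add1,r5:6
  c5: CDB Add1=-5; issue ADD r4<-Add1  regs: r0:Mul1,r1:2,r2:3,r3:Add2,r4:Add1,r5:6
  c6: CDB Mul1=42  regs: r0:42,r1:2,r2:3,r3:Add2,r4:Add1,r5:6
  c7: -  regs: r0:42,r1:2,r2:3,r3:Add2,r4:Add1,r5:6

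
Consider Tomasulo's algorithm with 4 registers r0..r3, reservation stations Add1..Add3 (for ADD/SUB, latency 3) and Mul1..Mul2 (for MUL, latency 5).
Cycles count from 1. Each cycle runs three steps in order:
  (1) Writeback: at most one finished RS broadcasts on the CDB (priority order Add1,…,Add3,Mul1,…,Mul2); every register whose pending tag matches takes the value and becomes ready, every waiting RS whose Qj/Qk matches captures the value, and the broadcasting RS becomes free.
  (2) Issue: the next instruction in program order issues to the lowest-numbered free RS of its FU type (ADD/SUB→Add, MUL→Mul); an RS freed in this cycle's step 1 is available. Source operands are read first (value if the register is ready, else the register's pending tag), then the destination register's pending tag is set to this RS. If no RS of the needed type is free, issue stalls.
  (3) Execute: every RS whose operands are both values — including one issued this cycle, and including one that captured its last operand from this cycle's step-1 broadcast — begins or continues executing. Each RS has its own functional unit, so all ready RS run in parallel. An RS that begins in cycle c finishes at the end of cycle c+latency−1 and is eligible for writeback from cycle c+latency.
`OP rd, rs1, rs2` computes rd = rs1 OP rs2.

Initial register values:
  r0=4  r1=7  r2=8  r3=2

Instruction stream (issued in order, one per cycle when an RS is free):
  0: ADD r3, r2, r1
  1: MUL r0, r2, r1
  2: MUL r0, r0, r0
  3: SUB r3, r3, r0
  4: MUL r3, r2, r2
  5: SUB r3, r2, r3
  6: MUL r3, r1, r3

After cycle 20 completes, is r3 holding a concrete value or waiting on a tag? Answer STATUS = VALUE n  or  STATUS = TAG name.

c1: issue ADD r3<-Add1 | r0:4,r1:7,r2:8,r3:Add1
c2: issue MUL r0<-Mul1 | r0:Mul1,r1:7,r2:8,r3:Add1
c3: issue MUL r0<-Mul2 | r0:Mul2,r1:7,r2:8,r3:Add1
c4: CDB Add1=15; issue SUB r3<-Add1 | r0:Mul2,r1:7,r2:8,r3:Add1
c5: stall | r0:Mul2,r1:7,r2:8,r3:Add1
c6: stall | r0:Mul2,r1:7,r2:8,r3:Add1
c7: CDB Mul1=56; issue MUL r3<-Mul1 | r0:Mul2,r1:7,r2:8,r3:Mul1
c8: issue SUB r3<-Add2 | r0:Mul2,r1:7,r2:8,r3:Add2
c9: stall | r0:Mul2,r1:7,r2:8,r3:Add2
c10: stall | r0:Mul2,r1:7,r2:8,r3:Add2
c11: stall | r0:Mul2,r1:7,r2:8,r3:Add2
c12: CDB Mul1=64; issue MUL r3<-Mul1 | r0:Mul2,r1:7,r2:8,r3:Mul1
c13: CDB Mul2=3136 | r0:3136,r1:7,r2:8,r3:Mul1
c14: - | r0:3136,r1:7,r2:8,r3:Mul1
c15: CDB Add2=-56 | r0:3136,r1:7,r2:8,r3:Mul1
c16: CDB Add1=-3121 | r0:3136,r1:7,r2:8,r3:Mul1
c17: - | r0:3136,r1:7,r2:8,r3:Mul1
c18: - | r0:3136,r1:7,r2:8,r3:Mul1
c19: - | r0:3136,r1:7,r2:8,r3:Mul1
c20: CDB Mul1=-392 | r0:3136,r1:7,r2:8,r3:-392

STATUS = VALUE -392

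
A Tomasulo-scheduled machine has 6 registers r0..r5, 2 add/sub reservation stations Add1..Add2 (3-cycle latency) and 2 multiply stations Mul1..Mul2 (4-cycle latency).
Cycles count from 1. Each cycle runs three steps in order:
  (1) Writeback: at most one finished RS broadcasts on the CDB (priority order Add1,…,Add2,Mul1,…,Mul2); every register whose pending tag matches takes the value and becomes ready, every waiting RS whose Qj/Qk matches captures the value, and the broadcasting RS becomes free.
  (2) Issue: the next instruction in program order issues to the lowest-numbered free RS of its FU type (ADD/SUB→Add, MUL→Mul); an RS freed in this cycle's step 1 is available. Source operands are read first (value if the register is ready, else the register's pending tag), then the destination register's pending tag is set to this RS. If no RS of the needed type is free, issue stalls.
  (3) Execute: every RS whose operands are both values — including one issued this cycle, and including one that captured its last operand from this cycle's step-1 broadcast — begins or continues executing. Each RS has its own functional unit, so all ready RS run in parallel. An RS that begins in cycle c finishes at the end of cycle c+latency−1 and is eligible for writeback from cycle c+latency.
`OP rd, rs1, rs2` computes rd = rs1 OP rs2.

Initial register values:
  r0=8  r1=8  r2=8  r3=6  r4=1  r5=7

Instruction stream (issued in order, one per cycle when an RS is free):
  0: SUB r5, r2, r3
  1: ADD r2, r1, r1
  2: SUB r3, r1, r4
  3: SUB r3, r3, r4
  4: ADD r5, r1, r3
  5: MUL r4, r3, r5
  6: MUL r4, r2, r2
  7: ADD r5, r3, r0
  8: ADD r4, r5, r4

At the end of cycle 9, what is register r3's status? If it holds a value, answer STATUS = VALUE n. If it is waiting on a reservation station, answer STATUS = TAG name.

c1: issue SUB r5<-Add1 | r0:8,r1:8,r2:8,r3:6,r4:1,r5:Add1
c2: issue ADD r2<-Add2 | r0:8,r1:8,r2:Add2,r3:6,r4:1,r5:Add1
c3: stall | r0:8,r1:8,r2:Add2,r3:6,r4:1,r5:Add1
c4: CDB Add1=2; issue SUB r3<-Add1 | r0:8,r1:8,r2:Add2,r3:Add1,r4:1,r5:2
c5: CDB Add2=16; issue SUB r3<-Add2 | r0:8,r1:8,r2:16,r3:Add2,r4:1,r5:2
c6: stall | r0:8,r1:8,r2:16,r3:Add2,r4:1,r5:2
c7: CDB Add1=7; issue ADD r5<-Add1 | r0:8,r1:8,r2:16,r3:Add2,r4:1,r5:Add1
c8: issue MUL r4<-Mul1 | r0:8,r1:8,r2:16,r3:Add2,r4:Mul1,r5:Add1
c9: issue MUL r4<-Mul2 | r0:8,r1:8,r2:16,r3:Add2,r4:Mul2,r5:Add1

STATUS = TAG Add2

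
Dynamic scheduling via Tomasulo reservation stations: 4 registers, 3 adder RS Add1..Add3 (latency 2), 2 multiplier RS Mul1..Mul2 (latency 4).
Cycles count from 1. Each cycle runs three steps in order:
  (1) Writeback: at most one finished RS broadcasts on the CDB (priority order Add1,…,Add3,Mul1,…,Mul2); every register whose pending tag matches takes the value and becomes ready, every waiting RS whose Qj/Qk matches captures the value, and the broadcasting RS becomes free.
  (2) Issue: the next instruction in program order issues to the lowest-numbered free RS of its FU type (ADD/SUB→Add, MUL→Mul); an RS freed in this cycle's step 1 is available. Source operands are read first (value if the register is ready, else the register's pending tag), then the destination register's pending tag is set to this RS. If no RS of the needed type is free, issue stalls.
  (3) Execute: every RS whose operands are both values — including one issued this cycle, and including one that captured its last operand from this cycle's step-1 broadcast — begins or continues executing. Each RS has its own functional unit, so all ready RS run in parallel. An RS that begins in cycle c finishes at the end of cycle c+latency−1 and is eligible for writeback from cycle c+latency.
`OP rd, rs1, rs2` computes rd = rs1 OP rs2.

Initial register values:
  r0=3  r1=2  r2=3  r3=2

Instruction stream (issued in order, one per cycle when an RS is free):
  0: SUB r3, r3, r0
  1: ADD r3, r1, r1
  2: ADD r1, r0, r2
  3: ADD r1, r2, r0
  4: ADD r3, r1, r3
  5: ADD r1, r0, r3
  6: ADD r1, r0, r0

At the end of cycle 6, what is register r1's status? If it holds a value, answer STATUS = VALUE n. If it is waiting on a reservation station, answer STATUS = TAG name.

cycle 1: issue SUB r3<-Add1 // r0:3,r1:2,r2:3,r3:Add1
cycle 2: issue ADD r3<-Add2 // r0:3,r1:2,r2:3,r3:Add2
cycle 3: CDB Add1=-1; issue ADD r1<-Add1 // r0:3,r1:Add1,r2:3,r3:Add2
cycle 4: CDB Add2=4; issue ADD r1<-Add2 // r0:3,r1:Add2,r2:3,r3:4
cycle 5: CDB Add1=6; issue ADD r3<-Add1 // r0:3,r1:Add2,r2:3,r3:Add1
cycle 6: CDB Add2=6; issue ADD r1<-Add2 // r0:3,r1:Add2,r2:3,r3:Add1

STATUS = TAG Add2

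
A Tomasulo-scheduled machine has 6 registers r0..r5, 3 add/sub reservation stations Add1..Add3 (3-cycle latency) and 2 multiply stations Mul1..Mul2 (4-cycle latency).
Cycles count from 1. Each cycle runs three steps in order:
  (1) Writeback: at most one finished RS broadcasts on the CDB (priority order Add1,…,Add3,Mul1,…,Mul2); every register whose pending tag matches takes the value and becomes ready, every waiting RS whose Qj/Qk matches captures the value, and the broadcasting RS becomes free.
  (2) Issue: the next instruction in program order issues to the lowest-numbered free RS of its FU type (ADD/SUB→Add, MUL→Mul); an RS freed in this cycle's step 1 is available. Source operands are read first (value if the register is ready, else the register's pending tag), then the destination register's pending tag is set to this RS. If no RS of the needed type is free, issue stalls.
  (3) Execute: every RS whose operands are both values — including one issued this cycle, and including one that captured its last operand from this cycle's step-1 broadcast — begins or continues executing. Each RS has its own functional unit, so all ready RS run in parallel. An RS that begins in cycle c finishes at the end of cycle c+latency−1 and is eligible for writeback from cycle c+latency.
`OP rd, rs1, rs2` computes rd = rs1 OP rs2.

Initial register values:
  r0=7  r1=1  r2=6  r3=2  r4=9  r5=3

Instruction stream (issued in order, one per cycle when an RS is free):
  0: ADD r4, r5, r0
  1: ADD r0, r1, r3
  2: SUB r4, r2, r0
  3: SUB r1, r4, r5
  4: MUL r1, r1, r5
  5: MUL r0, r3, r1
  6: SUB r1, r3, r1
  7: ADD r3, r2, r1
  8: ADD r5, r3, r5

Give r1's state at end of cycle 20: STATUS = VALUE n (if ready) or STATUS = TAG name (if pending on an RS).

cycle 1: issue ADD r4<-Add1 // r0:7,r1:1,r2:6,r3:2,r4:Add1,r5:3
cycle 2: issue ADD r0<-Add2 // r0:Add2,r1:1,r2:6,r3:2,r4:Add1,r5:3
cycle 3: issue SUB r4<-Add3 // r0:Add2,r1:1,r2:6,r3:2,r4:Add3,r5:3
cycle 4: CDB Add1=10; issue SUB r1<-Add1 // r0:Add2,r1:Add1,r2:6,r3:2,r4:Add3,r5:3
cycle 5: CDB Add2=3; issue MUL r1<-Mul1 // r0:3,r1:Mul1,r2:6,r3:2,r4:Add3,r5:3
cycle 6: issue MUL r0<-Mul2 // r0:Mul2,r1:Mul1,r2:6,r3:2,r4:Add3,r5:3
cycle 7: issue SUB r1<-Add2 // r0:Mul2,r1:Add2,r2:6,r3:2,r4:Add3,r5:3
cycle 8: CDB Add3=3; issue ADD r3<-Add3 // r0:Mul2,r1:Add2,r2:6,r3:Add3,r4:3,r5:3
cycle 9: stall // r0:Mul2,r1:Add2,r2:6,r3:Add3,r4:3,r5:3
cycle 10: stall // r0:Mul2,r1:Add2,r2:6,r3:Add3,r4:3,r5:3
cycle 11: CDB Add1=0; issue ADD r5<-Add1 // r0:Mul2,r1:Add2,r2:6,r3:Add3,r4:3,r5:Add1
cycle 12: - // r0:Mul2,r1:Add2,r2:6,r3:Add3,r4:3,r5:Add1
cycle 13: - // r0:Mul2,r1:Add2,r2:6,r3:Add3,r4:3,r5:Add1
cycle 14: - // r0:Mul2,r1:Add2,r2:6,r3:Add3,r4:3,r5:Add1
cycle 15: CDB Mul1=0 // r0:Mul2,r1:Add2,r2:6,r3:Add3,r4:3,r5:Add1
cycle 16: - // r0:Mul2,r1:Add2,r2:6,r3:Add3,r4:3,r5:Add1
cycle 17: - // r0:Mul2,r1:Add2,r2:6,r3:Add3,r4:3,r5:Add1
cycle 18: CDB Add2=2 // r0:Mul2,r1:2,r2:6,r3:Add3,r4:3,r5:Add1
cycle 19: CDB Mul2=0 // r0:0,r1:2,r2:6,r3:Add3,r4:3,r5:Add1
cycle 20: - // r0:0,r1:2,r2:6,r3:Add3,r4:3,r5:Add1

STATUS = VALUE 2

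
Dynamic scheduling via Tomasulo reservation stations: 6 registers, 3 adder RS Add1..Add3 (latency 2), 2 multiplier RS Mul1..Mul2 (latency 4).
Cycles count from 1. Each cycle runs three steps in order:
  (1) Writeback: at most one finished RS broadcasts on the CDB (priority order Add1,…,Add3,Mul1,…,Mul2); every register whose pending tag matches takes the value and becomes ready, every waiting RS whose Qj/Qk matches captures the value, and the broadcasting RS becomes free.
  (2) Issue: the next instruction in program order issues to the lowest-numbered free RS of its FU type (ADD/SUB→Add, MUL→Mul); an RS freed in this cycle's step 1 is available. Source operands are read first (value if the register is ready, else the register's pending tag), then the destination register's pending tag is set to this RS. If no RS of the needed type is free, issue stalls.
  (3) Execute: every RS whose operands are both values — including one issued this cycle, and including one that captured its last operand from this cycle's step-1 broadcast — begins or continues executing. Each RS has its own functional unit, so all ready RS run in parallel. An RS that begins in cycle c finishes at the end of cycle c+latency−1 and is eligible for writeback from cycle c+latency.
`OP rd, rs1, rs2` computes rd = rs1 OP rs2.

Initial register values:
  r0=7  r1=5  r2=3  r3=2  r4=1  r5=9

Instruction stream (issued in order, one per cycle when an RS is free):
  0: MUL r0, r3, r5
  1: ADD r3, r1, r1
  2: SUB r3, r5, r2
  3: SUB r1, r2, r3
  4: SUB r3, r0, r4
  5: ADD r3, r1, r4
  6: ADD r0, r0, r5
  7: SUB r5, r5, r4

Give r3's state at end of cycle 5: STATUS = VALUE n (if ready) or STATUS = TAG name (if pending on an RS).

cycle 1: issue MUL r0<-Mul1 // r0:Mul1,r1:5,r2:3,r3:2,r4:1,r5:9
cycle 2: issue ADD r3<-Add1 // r0:Mul1,r1:5,r2:3,r3:Add1,r4:1,r5:9
cycle 3: issue SUB r3<-Add2 // r0:Mul1,r1:5,r2:3,r3:Add2,r4:1,r5:9
cycle 4: CDB Add1=10; issue SUB r1<-Add1 // r0:Mul1,r1:Add1,r2:3,r3:Add2,r4:1,r5:9
cycle 5: CDB Add2=6; issue SUB r3<-Add2 // r0:Mul1,r1:Add1,r2:3,r3:Add2,r4:1,r5:9

STATUS = TAG Add2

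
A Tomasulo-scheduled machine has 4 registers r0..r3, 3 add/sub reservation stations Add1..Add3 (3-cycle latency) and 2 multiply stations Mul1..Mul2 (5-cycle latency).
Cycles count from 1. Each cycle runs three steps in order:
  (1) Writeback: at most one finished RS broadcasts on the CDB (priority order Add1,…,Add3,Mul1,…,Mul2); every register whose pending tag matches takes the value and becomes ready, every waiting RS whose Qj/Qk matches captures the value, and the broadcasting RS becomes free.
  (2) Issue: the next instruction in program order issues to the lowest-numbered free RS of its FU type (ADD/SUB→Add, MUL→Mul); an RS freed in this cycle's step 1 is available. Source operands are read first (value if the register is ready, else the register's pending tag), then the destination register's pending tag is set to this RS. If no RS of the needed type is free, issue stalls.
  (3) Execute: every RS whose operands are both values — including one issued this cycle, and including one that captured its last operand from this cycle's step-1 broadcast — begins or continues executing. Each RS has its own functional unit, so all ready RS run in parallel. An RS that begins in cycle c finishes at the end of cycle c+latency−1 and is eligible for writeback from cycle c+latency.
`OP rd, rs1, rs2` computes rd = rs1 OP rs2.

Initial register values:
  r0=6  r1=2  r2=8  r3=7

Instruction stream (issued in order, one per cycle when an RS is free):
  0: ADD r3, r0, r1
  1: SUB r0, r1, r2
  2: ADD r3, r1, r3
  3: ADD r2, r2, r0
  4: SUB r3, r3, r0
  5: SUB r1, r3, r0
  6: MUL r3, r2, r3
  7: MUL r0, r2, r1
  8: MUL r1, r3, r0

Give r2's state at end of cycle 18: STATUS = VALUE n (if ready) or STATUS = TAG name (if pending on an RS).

  c1: issue ADD r3<-Add1  regs: r0:6,r1:2,r2:8,r3:Add1
  c2: issue SUB r0<-Add2  regs: r0:Add2,r1:2,r2:8,r3:Add1
  c3: issue ADD r3<-Add3  regs: r0:Add2,r1:2,r2:8,r3:Add3
  c4: CDB Add1=8; issue ADD r2<-Add1  regs: r0:Add2,r1:2,r2:Add1,r3:Add3
  c5: CDB Add2=-6; issue SUB r3<-Add2  regs: r0:-6,r1:2,r2:Add1,r3:Add2
  c6: stall  regs: r0:-6,r1:2,r2:Add1,r3:Add2
  c7: CDB Add3=10; issue SUB r1<-Add3  regs: r0:-6,r1:Add3,r2:Add1,r3:Add2
  c8: CDB Add1=2; issue MUL r3<-Mul1  regs: r0:-6,r1:Add3,r2:2,r3:Mul1
  c9: issue MUL r0<-Mul2  regs: r0:Mul2,r1:Add3,r2:2,r3:Mul1
  c10: CDB Add2=16; stall  regs: r0:Mul2,r1:Add3,r2:2,r3:Mul1
  c11: stall  regs: r0:Mul2,r1:Add3,r2:2,r3:Mul1
  c12: stall  regs: r0:Mul2,r1:Add3,r2:2,r3:Mul1
  c13: CDB Add3=22; stall  regs: r0:Mul2,r1:22,r2:2,r3:Mul1
  c14: stall  regs: r0:Mul2,r1:22,r2:2,r3:Mul1
  c15: CDB Mul1=32; issue MUL r1<-Mul1  regs: r0:Mul2,r1:Mul1,r2:2,r3:32
  c16: -  regs: r0:Mul2,r1:Mul1,r2:2,r3:32
  c17: -  regs: r0:Mul2,r1:Mul1,r2:2,r3:32
  c18: CDB Mul2=44  regs: r0:44,r1:Mul1,r2:2,r3:32

STATUS = VALUE 2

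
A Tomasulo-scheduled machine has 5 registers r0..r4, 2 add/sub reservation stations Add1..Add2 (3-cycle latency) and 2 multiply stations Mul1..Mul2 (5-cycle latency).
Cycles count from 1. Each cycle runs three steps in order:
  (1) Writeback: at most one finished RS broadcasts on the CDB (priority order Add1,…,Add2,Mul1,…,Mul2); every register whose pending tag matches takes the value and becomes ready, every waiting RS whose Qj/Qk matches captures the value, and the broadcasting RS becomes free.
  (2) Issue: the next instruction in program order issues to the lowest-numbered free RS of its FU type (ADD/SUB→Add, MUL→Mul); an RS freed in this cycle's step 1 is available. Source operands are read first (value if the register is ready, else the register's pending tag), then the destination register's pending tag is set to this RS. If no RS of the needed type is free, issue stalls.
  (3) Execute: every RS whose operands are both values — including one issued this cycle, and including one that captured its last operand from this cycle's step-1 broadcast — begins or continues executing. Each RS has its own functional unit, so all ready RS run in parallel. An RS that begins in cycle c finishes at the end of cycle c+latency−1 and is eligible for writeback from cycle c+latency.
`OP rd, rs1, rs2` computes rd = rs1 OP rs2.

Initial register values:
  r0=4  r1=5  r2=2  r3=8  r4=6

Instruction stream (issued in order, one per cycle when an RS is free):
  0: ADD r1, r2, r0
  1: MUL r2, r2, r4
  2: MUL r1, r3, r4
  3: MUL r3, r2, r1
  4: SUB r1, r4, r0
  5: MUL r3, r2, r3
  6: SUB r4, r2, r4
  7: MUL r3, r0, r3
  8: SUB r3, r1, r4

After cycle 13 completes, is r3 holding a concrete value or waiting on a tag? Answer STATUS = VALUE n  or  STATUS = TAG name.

STATUS = TAG Mul2

  c1: issue ADD r1<-Add1  regs: r0:4,r1:Add1,r2:2,r3:8,r4:6
  c2: issue MUL r2<-Mul1  regs: r0:4,r1:Add1,r2:Mul1,r3:8,r4:6
  c3: issue MUL r1<-Mul2  regs: r0:4,r1:Mul2,r2:Mul1,r3:8,r4:6
  c4: CDB Add1=6; stall  regs: r0:4,r1:Mul2,r2:Mul1,r3:8,r4:6
  c5: stall  regs: r0:4,r1:Mul2,r2:Mul1,r3:8,r4:6
  c6: stall  regs: r0:4,r1:Mul2,r2:Mul1,r3:8,r4:6
  c7: CDB Mul1=12; issue MUL r3<-Mul1  regs: r0:4,r1:Mul2,r2:12,r3:Mul1,r4:6
  c8: CDB Mul2=48; issue SUB r1<-Add1  regs: r0:4,r1:Add1,r2:12,r3:Mul1,r4:6
  c9: issue MUL r3<-Mul2  regs: r0:4,r1:Add1,r2:12,r3:Mul2,r4:6
  c10: issue SUB r4<-Add2  regs: r0:4,r1:Add1,r2:12,r3:Mul2,r4:Add2
  c11: CDB Add1=2; stall  regs: r0:4,r1:2,r2:12,r3:Mul2,r4:Add2
  c12: stall  regs: r0:4,r1:2,r2:12,r3:Mul2,r4:Add2
  c13: CDB Add2=6; stall  regs: r0:4,r1:2,r2:12,r3:Mul2,r4:6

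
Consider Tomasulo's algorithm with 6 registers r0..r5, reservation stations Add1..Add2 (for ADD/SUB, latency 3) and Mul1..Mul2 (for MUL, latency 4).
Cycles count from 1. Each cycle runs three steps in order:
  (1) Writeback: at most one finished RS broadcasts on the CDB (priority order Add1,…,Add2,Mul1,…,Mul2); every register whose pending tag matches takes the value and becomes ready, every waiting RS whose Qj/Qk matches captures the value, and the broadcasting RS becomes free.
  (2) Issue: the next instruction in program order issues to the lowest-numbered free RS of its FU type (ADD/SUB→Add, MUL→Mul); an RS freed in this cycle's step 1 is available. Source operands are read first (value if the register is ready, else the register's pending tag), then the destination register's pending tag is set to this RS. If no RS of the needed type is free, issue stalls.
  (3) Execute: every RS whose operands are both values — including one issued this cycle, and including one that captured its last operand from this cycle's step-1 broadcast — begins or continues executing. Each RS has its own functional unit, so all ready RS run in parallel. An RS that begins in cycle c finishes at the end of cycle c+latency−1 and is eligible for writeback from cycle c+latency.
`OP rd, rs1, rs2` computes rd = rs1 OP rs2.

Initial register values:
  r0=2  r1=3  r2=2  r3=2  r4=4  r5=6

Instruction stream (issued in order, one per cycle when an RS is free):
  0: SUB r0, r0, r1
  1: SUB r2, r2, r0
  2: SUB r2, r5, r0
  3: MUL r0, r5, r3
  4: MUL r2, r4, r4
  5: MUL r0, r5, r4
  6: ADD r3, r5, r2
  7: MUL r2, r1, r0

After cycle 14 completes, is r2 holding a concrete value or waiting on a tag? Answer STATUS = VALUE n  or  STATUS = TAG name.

STATUS = TAG Mul2

  c1: issue SUB r0<-Add1  regs: r0:Add1,r1:3,r2:2,r3:2,r4:4,r5:6
  c2: issue SUB r2<-Add2  regs: r0:Add1,r1:3,r2:Add2,r3:2,r4:4,r5:6
  c3: stall  regs: r0:Add1,r1:3,r2:Add2,r3:2,r4:4,r5:6
  c4: CDB Add1=-1; issue SUB r2<-Add1  regs: r0:-1,r1:3,r2:Add1,r3:2,r4:4,r5:6
  c5: issue MUL r0<-Mul1  regs: r0:Mul1,r1:3,r2:Add1,r3:2,r4:4,r5:6
  c6: issue MUL r2<-Mul2  regs: r0:Mul1,r1:3,r2:Mul2,r3:2,r4:4,r5:6
  c7: CDB Add1=7; stall  regs: r0:Mul1,r1:3,r2:Mul2,r3:2,r4:4,r5:6
  c8: CDB Add2=3; stall  regs: r0:Mul1,r1:3,r2:Mul2,r3:2,r4:4,r5:6
  c9: CDB Mul1=12; issue MUL r0<-Mul1  regs: r0:Mul1,r1:3,r2:Mul2,r3:2,r4:4,r5:6
  c10: CDB Mul2=16; issue ADD r3<-Add1  regs: r0:Mul1,r1:3,r2:16,r3:Add1,r4:4,r5:6
  c11: issue MUL r2<-Mul2  regs: r0:Mul1,r1:3,r2:Mul2,r3:Add1,r4:4,r5:6
  c12: -  regs: r0:Mul1,r1:3,r2:Mul2,r3:Add1,r4:4,r5:6
  c13: CDB Add1=22  regs: r0:Mul1,r1:3,r2:Mul2,r3:22,r4:4,r5:6
  c14: CDB Mul1=24  regs: r0:24,r1:3,r2:Mul2,r3:22,r4:4,r5:6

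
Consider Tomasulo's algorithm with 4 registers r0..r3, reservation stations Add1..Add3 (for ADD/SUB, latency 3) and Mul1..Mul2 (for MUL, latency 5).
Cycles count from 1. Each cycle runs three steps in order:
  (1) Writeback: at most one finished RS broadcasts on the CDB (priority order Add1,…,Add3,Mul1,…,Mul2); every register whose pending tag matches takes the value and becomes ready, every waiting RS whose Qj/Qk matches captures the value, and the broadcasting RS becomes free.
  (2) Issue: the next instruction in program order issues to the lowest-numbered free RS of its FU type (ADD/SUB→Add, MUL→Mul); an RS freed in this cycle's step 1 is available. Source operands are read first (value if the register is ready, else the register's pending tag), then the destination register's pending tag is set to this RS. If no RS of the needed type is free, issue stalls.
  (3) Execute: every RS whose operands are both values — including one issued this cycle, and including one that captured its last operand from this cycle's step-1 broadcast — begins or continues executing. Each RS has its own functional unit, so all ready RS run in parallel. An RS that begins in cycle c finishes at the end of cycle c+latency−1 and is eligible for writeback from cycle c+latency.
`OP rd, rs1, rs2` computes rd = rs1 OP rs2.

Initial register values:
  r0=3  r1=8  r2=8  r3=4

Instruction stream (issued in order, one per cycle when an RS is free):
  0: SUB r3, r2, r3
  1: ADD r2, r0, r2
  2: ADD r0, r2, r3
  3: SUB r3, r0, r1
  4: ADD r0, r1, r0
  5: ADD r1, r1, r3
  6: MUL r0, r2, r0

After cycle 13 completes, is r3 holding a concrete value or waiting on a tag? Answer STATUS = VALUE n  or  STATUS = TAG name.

  c1: issue SUB r3<-Add1  regs: r0:3,r1:8,r2:8,r3:Add1
  c2: issue ADD r2<-Add2  regs: r0:3,r1:8,r2:Add2,r3:Add1
  c3: issue ADD r0<-Add3  regs: r0:Add3,r1:8,r2:Add2,r3:Add1
  c4: CDB Add1=4; issue SUB r3<-Add1  regs: r0:Add3,r1:8,r2:Add2,r3:Add1
  c5: CDB Add2=11; issue ADD r0<-Add2  regs: r0:Add2,r1:8,r2:11,r3:Add1
  c6: stall  regs: r0:Add2,r1:8,r2:11,r3:Add1
  c7: stall  regs: r0:Add2,r1:8,r2:11,r3:Add1
  c8: CDB Add3=15; issue ADD r1<-Add3  regs: r0:Add2,r1:Add3,r2:11,r3:Add1
  c9: issue MUL r0<-Mul1  regs: r0:Mul1,r1:Add3,r2:11,r3:Add1
  c10: -  regs: r0:Mul1,r1:Add3,r2:11,r3:Add1
  c11: CDB Add1=7  regs: r0:Mul1,r1:Add3,r2:11,r3:7
  c12: CDB Add2=23  regs: r0:Mul1,r1:Add3,r2:11,r3:7
  c13: -  regs: r0:Mul1,r1:Add3,r2:11,r3:7

STATUS = VALUE 7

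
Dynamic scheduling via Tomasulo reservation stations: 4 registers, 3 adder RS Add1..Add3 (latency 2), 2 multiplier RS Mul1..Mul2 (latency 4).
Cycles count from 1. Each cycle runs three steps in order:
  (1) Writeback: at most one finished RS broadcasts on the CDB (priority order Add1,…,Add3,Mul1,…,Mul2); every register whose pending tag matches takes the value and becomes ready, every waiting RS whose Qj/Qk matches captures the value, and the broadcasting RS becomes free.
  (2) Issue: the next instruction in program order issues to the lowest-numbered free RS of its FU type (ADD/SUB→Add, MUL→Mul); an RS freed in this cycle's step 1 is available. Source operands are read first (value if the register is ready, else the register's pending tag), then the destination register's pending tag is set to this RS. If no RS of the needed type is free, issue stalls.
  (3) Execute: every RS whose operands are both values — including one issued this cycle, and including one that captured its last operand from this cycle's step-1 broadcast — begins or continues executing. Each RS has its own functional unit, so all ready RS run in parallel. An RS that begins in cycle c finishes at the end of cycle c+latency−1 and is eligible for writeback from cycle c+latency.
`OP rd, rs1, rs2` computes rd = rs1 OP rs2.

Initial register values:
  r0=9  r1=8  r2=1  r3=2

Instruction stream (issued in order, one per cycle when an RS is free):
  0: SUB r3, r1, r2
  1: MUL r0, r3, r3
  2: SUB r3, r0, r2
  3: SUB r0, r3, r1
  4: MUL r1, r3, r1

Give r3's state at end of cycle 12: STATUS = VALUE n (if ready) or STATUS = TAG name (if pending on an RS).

c1: issue SUB r3<-Add1 | r0:9,r1:8,r2:1,r3:Add1
c2: issue MUL r0<-Mul1 | r0:Mul1,r1:8,r2:1,r3:Add1
c3: CDB Add1=7; issue SUB r3<-Add1 | r0:Mul1,r1:8,r2:1,r3:Add1
c4: issue SUB r0<-Add2 | r0:Add2,r1:8,r2:1,r3:Add1
c5: issue MUL r1<-Mul2 | r0:Add2,r1:Mul2,r2:1,r3:Add1
c6: - | r0:Add2,r1:Mul2,r2:1,r3:Add1
c7: CDB Mul1=49 | r0:Add2,r1:Mul2,r2:1,r3:Add1
c8: - | r0:Add2,r1:Mul2,r2:1,r3:Add1
c9: CDB Add1=48 | r0:Add2,r1:Mul2,r2:1,r3:48
c10: - | r0:Add2,r1:Mul2,r2:1,r3:48
c11: CDB Add2=40 | r0:40,r1:Mul2,r2:1,r3:48
c12: - | r0:40,r1:Mul2,r2:1,r3:48

STATUS = VALUE 48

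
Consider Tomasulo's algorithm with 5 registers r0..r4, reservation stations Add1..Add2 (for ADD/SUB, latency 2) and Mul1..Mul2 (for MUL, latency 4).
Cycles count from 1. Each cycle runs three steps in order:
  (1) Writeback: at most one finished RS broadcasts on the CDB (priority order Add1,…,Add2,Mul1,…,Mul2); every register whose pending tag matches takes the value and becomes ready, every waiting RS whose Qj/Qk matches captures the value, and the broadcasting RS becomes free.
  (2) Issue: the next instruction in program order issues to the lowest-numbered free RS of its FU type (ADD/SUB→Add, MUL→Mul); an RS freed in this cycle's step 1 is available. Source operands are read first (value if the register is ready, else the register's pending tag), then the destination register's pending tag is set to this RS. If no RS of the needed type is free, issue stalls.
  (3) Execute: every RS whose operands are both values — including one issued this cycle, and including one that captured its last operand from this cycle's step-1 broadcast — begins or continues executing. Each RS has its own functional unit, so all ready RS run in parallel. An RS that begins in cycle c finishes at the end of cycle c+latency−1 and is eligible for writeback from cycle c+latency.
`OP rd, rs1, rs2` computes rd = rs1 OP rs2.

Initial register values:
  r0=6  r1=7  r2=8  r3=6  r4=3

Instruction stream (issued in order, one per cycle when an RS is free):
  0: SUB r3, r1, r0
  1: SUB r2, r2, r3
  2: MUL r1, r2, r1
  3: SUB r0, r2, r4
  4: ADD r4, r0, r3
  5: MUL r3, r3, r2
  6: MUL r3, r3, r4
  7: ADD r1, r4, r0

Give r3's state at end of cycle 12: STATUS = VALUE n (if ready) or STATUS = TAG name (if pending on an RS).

  c1: issue SUB r3<-Add1  regs: r0:6,r1:7,r2:8,r3:Add1,r4:3
  c2: issue SUB r2<-Add2  regs: r0:6,r1:7,r2:Add2,r3:Add1,r4:3
  c3: CDB Add1=1; issue MUL r1<-Mul1  regs: r0:6,r1:Mul1,r2:Add2,r3:1,r4:3
  c4: issue SUB r0<-Add1  regs: r0:Add1,r1:Mul1,r2:Add2,r3:1,r4:3
  c5: CDB Add2=7; issue ADD r4<-Add2  regs: r0:Add1,r1:Mul1,r2:7,r3:1,r4:Add2
  c6: issue MUL r3<-Mul2  regs: r0:Add1,r1:Mul1,r2:7,r3:Mul2,r4:Add2
  c7: CDB Add1=4; stall  regs: r0:4,r1:Mul1,r2:7,r3:Mul2,r4:Add2
  c8: stall  regs: r0:4,r1:Mul1,r2:7,r3:Mul2,r4:Add2
  c9: CDB Add2=5; stall  regs: r0:4,r1:Mul1,r2:7,r3:Mul2,r4:5
  c10: CDB Mul1=49; issue MUL r3<-Mul1  regs: r0:4,r1:49,r2:7,r3:Mul1,r4:5
  c11: CDB Mul2=7; issue ADD r1<-Add1  regs: r0:4,r1:Add1,r2:7,r3:Mul1,r4:5
  c12: -  regs: r0:4,r1:Add1,r2:7,r3:Mul1,r4:5

STATUS = TAG Mul1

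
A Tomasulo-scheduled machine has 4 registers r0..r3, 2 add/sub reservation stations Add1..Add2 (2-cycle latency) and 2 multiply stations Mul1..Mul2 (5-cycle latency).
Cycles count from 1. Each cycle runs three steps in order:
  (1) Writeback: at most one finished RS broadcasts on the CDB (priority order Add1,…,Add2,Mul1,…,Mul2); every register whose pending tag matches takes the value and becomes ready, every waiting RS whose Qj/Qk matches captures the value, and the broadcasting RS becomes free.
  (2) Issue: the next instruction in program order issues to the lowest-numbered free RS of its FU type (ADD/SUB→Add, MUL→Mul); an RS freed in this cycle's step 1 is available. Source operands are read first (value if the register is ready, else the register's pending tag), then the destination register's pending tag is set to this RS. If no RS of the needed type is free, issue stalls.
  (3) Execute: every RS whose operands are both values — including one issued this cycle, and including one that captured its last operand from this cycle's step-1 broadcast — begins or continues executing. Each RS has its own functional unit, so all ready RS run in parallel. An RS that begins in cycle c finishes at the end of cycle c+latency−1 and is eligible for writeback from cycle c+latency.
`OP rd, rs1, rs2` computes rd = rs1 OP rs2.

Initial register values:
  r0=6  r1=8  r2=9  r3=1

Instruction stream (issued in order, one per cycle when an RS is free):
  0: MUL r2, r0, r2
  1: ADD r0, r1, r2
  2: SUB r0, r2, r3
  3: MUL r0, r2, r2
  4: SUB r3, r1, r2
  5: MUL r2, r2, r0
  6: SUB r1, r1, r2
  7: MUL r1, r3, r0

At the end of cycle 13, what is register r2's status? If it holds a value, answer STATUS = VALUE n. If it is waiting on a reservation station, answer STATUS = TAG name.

c1: issue MUL r2<-Mul1 | r0:6,r1:8,r2:Mul1,r3:1
c2: issue ADD r0<-Add1 | r0:Add1,r1:8,r2:Mul1,r3:1
c3: issue SUB r0<-Add2 | r0:Add2,r1:8,r2:Mul1,r3:1
c4: issue MUL r0<-Mul2 | r0:Mul2,r1:8,r2:Mul1,r3:1
c5: stall | r0:Mul2,r1:8,r2:Mul1,r3:1
c6: CDB Mul1=54; stall | r0:Mul2,r1:8,r2:54,r3:1
c7: stall | r0:Mul2,r1:8,r2:54,r3:1
c8: CDB Add1=62; issue SUB r3<-Add1 | r0:Mul2,r1:8,r2:54,r3:Add1
c9: CDB Add2=53; issue MUL r2<-Mul1 | r0:Mul2,r1:8,r2:Mul1,r3:Add1
c10: CDB Add1=-46; issue SUB r1<-Add1 | r0:Mul2,r1:Add1,r2:Mul1,r3:-46
c11: CDB Mul2=2916; issue MUL r1<-Mul2 | r0:2916,r1:Mul2,r2:Mul1,r3:-46
c12: - | r0:2916,r1:Mul2,r2:Mul1,r3:-46
c13: - | r0:2916,r1:Mul2,r2:Mul1,r3:-46

STATUS = TAG Mul1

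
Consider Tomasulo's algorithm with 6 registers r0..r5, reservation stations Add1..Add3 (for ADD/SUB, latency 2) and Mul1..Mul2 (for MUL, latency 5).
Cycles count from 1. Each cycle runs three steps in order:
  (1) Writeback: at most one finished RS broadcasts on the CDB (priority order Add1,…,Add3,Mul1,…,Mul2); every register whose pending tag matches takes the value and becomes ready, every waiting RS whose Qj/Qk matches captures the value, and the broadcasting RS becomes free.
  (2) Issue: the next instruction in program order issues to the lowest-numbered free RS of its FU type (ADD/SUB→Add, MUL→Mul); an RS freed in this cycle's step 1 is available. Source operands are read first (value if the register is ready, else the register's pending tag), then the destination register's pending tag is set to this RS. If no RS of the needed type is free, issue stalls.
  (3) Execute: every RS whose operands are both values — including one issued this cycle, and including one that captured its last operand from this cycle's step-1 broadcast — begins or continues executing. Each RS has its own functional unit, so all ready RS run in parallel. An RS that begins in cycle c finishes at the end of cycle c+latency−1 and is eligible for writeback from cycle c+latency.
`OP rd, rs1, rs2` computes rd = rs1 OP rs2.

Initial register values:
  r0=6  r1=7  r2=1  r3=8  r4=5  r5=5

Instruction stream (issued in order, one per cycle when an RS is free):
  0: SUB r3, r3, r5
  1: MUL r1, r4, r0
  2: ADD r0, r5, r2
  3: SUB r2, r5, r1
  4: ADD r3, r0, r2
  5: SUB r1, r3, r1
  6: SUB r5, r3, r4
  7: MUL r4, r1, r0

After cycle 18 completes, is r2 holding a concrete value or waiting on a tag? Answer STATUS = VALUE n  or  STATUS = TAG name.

STATUS = VALUE -25

  c1: issue SUB r3<-Add1  regs: r0:6,r1:7,r2:1,r3:Add1,r4:5,r5:5
  c2: issue MUL r1<-Mul1  regs: r0:6,r1:Mul1,r2:1,r3:Add1,r4:5,r5:5
  c3: CDB Add1=3; issue ADD r0<-Add1  regs: r0:Add1,r1:Mul1,r2:1,r3:3,r4:5,r5:5
  c4: issue SUB r2<-Add2  regs: r0:Add1,r1:Mul1,r2:Add2,r3:3,r4:5,r5:5
  c5: CDB Add1=6; issue ADD r3<-Add1  regs: r0:6,r1:Mul1,r2:Add2,r3:Add1,r4:5,r5:5
  c6: issue SUB r1<-Add3  regs: r0:6,r1:Add3,r2:Add2,r3:Add1,r4:5,r5:5
  c7: CDB Mul1=30; stall  regs: r0:6,r1:Add3,r2:Add2,r3:Add1,r4:5,r5:5
  c8: stall  regs: r0:6,r1:Add3,r2:Add2,r3:Add1,r4:5,r5:5
  c9: CDB Add2=-25; issue SUB r5<-Add2  regs: r0:6,r1:Add3,r2:-25,r3:Add1,r4:5,r5:Add2
  c10: issue MUL r4<-Mul1  regs: r0:6,r1:Add3,r2:-25,r3:Add1,r4:Mul1,r5:Add2
  c11: CDB Add1=-19  regs: r0:6,r1:Add3,r2:-25,r3:-19,r4:Mul1,r5:Add2
  c12: -  regs: r0:6,r1:Add3,r2:-25,r3:-19,r4:Mul1,r5:Add2
  c13: CDB Add2=-24  regs: r0:6,r1:Add3,r2:-25,r3:-19,r4:Mul1,r5:-24
  c14: CDB Add3=-49  regs: r0:6,r1:-49,r2:-25,r3:-19,r4:Mul1,r5:-24
  c15: -  regs: r0:6,r1:-49,r2:-25,r3:-19,r4:Mul1,r5:-24
  c16: -  regs: r0:6,r1:-49,r2:-25,r3:-19,r4:Mul1,r5:-24
  c17: -  regs: r0:6,r1:-49,r2:-25,r3:-19,r4:Mul1,r5:-24
  c18: -  regs: r0:6,r1:-49,r2:-25,r3:-19,r4:Mul1,r5:-24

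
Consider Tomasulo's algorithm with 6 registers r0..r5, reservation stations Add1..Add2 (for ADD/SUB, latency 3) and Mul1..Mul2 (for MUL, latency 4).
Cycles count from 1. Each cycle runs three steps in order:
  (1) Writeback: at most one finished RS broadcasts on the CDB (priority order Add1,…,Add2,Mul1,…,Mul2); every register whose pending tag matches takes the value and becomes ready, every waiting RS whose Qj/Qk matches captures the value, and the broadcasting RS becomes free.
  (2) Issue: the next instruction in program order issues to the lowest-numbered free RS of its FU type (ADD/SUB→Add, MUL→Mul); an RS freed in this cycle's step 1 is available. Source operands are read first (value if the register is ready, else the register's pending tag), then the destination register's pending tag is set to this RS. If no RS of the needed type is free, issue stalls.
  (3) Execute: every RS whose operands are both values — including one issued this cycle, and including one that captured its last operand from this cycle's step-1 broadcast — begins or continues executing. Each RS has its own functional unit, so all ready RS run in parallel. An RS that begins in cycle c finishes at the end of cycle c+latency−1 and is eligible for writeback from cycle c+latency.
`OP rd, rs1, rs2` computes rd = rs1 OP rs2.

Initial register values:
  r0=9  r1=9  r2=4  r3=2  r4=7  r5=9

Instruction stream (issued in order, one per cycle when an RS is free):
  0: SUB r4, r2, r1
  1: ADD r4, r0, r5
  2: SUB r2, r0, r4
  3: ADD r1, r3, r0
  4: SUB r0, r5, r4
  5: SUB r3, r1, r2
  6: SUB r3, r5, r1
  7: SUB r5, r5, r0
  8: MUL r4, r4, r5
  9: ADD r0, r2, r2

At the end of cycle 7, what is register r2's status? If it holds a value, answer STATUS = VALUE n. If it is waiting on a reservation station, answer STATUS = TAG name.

cycle 1: issue SUB r4<-Add1 // r0:9,r1:9,r2:4,r3:2,r4:Add1,r5:9
cycle 2: issue ADD r4<-Add2 // r0:9,r1:9,r2:4,r3:2,r4:Add2,r5:9
cycle 3: stall // r0:9,r1:9,r2:4,r3:2,r4:Add2,r5:9
cycle 4: CDB Add1=-5; issue SUB r2<-Add1 // r0:9,r1:9,r2:Add1,r3:2,r4:Add2,r5:9
cycle 5: CDB Add2=18; issue ADD r1<-Add2 // r0:9,r1:Add2,r2:Add1,r3:2,r4:18,r5:9
cycle 6: stall // r0:9,r1:Add2,r2:Add1,r3:2,r4:18,r5:9
cycle 7: stall // r0:9,r1:Add2,r2:Add1,r3:2,r4:18,r5:9

STATUS = TAG Add1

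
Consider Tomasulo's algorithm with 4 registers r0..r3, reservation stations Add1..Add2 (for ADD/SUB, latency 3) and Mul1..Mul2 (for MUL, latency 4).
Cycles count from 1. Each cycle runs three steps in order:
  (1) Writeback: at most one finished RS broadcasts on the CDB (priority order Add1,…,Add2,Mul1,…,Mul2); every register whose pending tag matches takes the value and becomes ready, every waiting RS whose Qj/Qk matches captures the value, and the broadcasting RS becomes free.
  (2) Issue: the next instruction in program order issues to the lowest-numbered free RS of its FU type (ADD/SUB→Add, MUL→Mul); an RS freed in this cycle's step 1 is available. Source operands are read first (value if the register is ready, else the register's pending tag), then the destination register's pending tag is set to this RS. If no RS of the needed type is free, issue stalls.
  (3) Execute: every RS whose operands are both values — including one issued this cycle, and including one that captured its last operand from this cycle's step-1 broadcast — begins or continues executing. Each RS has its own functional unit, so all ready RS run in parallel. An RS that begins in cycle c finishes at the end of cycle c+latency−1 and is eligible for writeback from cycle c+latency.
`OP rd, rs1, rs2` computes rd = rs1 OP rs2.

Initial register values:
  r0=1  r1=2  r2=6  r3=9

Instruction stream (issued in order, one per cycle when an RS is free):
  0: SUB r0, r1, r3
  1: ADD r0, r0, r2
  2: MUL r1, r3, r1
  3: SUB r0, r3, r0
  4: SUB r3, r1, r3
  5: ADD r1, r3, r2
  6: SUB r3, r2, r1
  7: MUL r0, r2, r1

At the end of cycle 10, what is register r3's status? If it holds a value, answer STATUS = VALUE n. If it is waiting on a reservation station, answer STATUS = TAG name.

STATUS = TAG Add2

cycle 1: issue SUB r0<-Add1 // r0:Add1,r1:2,r2:6,r3:9
cycle 2: issue ADD r0<-Add2 // r0:Add2,r1:2,r2:6,r3:9
cycle 3: issue MUL r1<-Mul1 // r0:Add2,r1:Mul1,r2:6,r3:9
cycle 4: CDB Add1=-7; issue SUB r0<-Add1 // r0:Add1,r1:Mul1,r2:6,r3:9
cycle 5: stall // r0:Add1,r1:Mul1,r2:6,r3:9
cycle 6: stall // r0:Add1,r1:Mul1,r2:6,r3:9
cycle 7: CDB Add2=-1; issue SUB r3<-Add2 // r0:Add1,r1:Mul1,r2:6,r3:Add2
cycle 8: CDB Mul1=18; stall // r0:Add1,r1:18,r2:6,r3:Add2
cycle 9: stall // r0:Add1,r1:18,r2:6,r3:Add2
cycle 10: CDB Add1=10; issue ADD r1<-Add1 // r0:10,r1:Add1,r2:6,r3:Add2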